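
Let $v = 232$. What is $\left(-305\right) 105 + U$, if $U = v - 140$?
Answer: $-31933$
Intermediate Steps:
$U = 92$ ($U = 232 - 140 = 92$)
$\left(-305\right) 105 + U = \left(-305\right) 105 + 92 = -32025 + 92 = -31933$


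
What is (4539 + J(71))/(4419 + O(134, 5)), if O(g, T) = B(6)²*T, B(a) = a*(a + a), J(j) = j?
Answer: 4610/30339 ≈ 0.15195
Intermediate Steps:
B(a) = 2*a² (B(a) = a*(2*a) = 2*a²)
O(g, T) = 5184*T (O(g, T) = (2*6²)²*T = (2*36)²*T = 72²*T = 5184*T)
(4539 + J(71))/(4419 + O(134, 5)) = (4539 + 71)/(4419 + 5184*5) = 4610/(4419 + 25920) = 4610/30339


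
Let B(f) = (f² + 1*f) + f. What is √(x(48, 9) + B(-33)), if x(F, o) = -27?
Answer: 2*√249 ≈ 31.559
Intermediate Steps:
B(f) = f² + 2*f (B(f) = (f² + f) + f = (f + f²) + f = f² + 2*f)
√(x(48, 9) + B(-33)) = √(-27 - 33*(2 - 33)) = √(-27 - 33*(-31)) = √(-27 + 1023) = √996 = 2*√249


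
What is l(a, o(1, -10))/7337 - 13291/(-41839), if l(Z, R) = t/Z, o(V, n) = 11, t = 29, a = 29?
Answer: 97557906/306972743 ≈ 0.31781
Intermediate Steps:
l(Z, R) = 29/Z
l(a, o(1, -10))/7337 - 13291/(-41839) = (29/29)/7337 - 13291/(-41839) = (29*(1/29))*(1/7337) - 13291*(-1/41839) = 1*(1/7337) + 13291/41839 = 1/7337 + 13291/41839 = 97557906/306972743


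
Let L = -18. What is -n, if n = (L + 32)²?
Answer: -196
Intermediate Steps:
n = 196 (n = (-18 + 32)² = 14² = 196)
-n = -1*196 = -196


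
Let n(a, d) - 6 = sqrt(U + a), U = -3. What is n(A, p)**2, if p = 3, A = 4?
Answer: 49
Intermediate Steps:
n(a, d) = 6 + sqrt(-3 + a)
n(A, p)**2 = (6 + sqrt(-3 + 4))**2 = (6 + sqrt(1))**2 = (6 + 1)**2 = 7**2 = 49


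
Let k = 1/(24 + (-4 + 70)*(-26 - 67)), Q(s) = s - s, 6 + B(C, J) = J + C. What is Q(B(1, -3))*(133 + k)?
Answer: 0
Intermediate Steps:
B(C, J) = -6 + C + J (B(C, J) = -6 + (J + C) = -6 + (C + J) = -6 + C + J)
Q(s) = 0
k = -1/6114 (k = 1/(24 + 66*(-93)) = 1/(24 - 6138) = 1/(-6114) = -1/6114 ≈ -0.00016356)
Q(B(1, -3))*(133 + k) = 0*(133 - 1/6114) = 0*(813161/6114) = 0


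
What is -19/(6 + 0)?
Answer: -19/6 ≈ -3.1667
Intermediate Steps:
-19/(6 + 0) = -19/6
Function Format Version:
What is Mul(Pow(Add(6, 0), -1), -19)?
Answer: Rational(-19, 6) ≈ -3.1667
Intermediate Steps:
Mul(Pow(Add(6, 0), -1), -19) = Mul(Pow(6, -1), -19) = Mul(Rational(1, 6), -19) = Rational(-19, 6)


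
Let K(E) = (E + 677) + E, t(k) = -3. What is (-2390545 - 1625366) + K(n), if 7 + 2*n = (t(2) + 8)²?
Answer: -4015216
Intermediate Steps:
n = 9 (n = -7/2 + (-3 + 8)²/2 = -7/2 + (½)*5² = -7/2 + (½)*25 = -7/2 + 25/2 = 9)
K(E) = 677 + 2*E (K(E) = (677 + E) + E = 677 + 2*E)
(-2390545 - 1625366) + K(n) = (-2390545 - 1625366) + (677 + 2*9) = -4015911 + (677 + 18) = -4015911 + 695 = -4015216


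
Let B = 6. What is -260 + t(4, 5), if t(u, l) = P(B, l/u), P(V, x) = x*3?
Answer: -1025/4 ≈ -256.25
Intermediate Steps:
P(V, x) = 3*x
t(u, l) = 3*l/u (t(u, l) = 3*(l/u) = 3*l/u)
-260 + t(4, 5) = -260 + 3*5/4 = -260 + 3*5*(¼) = -260 + 15/4 = -1025/4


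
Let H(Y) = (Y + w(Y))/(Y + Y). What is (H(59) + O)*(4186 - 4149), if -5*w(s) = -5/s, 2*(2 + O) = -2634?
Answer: -169818826/3481 ≈ -48785.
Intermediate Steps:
O = -1319 (O = -2 + (½)*(-2634) = -2 - 1317 = -1319)
w(s) = 1/s (w(s) = -(-1)/s = 1/s)
H(Y) = (Y + 1/Y)/(2*Y) (H(Y) = (Y + 1/Y)/(Y + Y) = (Y + 1/Y)/((2*Y)) = (Y + 1/Y)*(1/(2*Y)) = (Y + 1/Y)/(2*Y))
(H(59) + O)*(4186 - 4149) = ((½)*(1 + 59²)/59² - 1319)*(4186 - 4149) = ((½)*(1/3481)*(1 + 3481) - 1319)*37 = ((½)*(1/3481)*3482 - 1319)*37 = (1741/3481 - 1319)*37 = -4589698/3481*37 = -169818826/3481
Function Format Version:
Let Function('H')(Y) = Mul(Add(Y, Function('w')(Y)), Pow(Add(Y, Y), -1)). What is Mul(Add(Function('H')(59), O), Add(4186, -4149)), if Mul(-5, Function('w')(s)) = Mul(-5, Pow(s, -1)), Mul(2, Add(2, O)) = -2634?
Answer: Rational(-169818826, 3481) ≈ -48785.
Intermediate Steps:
O = -1319 (O = Add(-2, Mul(Rational(1, 2), -2634)) = Add(-2, -1317) = -1319)
Function('w')(s) = Pow(s, -1) (Function('w')(s) = Mul(Rational(-1, 5), Mul(-5, Pow(s, -1))) = Pow(s, -1))
Function('H')(Y) = Mul(Rational(1, 2), Pow(Y, -1), Add(Y, Pow(Y, -1))) (Function('H')(Y) = Mul(Add(Y, Pow(Y, -1)), Pow(Add(Y, Y), -1)) = Mul(Add(Y, Pow(Y, -1)), Pow(Mul(2, Y), -1)) = Mul(Add(Y, Pow(Y, -1)), Mul(Rational(1, 2), Pow(Y, -1))) = Mul(Rational(1, 2), Pow(Y, -1), Add(Y, Pow(Y, -1))))
Mul(Add(Function('H')(59), O), Add(4186, -4149)) = Mul(Add(Mul(Rational(1, 2), Pow(59, -2), Add(1, Pow(59, 2))), -1319), Add(4186, -4149)) = Mul(Add(Mul(Rational(1, 2), Rational(1, 3481), Add(1, 3481)), -1319), 37) = Mul(Add(Mul(Rational(1, 2), Rational(1, 3481), 3482), -1319), 37) = Mul(Add(Rational(1741, 3481), -1319), 37) = Mul(Rational(-4589698, 3481), 37) = Rational(-169818826, 3481)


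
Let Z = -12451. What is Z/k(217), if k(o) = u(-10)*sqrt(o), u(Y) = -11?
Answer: 12451*sqrt(217)/2387 ≈ 76.839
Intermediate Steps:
k(o) = -11*sqrt(o)
Z/k(217) = -12451*(-sqrt(217)/2387) = -(-12451)*sqrt(217)/2387 = 12451*sqrt(217)/2387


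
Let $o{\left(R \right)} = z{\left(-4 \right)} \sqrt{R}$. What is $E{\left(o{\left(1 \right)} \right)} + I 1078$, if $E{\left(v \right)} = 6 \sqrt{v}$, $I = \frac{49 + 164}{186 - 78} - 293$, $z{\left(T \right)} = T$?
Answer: $- \frac{5647103}{18} + 12 i \approx -3.1373 \cdot 10^{5} + 12.0 i$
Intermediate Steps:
$I = - \frac{10477}{36}$ ($I = \frac{213}{108} - 293 = 213 \cdot \frac{1}{108} - 293 = \frac{71}{36} - 293 = - \frac{10477}{36} \approx -291.03$)
$o{\left(R \right)} = - 4 \sqrt{R}$
$E{\left(o{\left(1 \right)} \right)} + I 1078 = 6 \sqrt{- 4 \sqrt{1}} - \frac{5647103}{18} = 6 \sqrt{\left(-4\right) 1} - \frac{5647103}{18} = 6 \sqrt{-4} - \frac{5647103}{18} = 6 \cdot 2 i - \frac{5647103}{18} = 12 i - \frac{5647103}{18} = - \frac{5647103}{18} + 12 i$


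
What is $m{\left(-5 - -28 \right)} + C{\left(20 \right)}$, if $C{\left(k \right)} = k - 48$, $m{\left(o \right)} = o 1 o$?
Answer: $501$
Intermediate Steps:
$m{\left(o \right)} = o^{2}$ ($m{\left(o \right)} = o o = o^{2}$)
$C{\left(k \right)} = -48 + k$ ($C{\left(k \right)} = k - 48 = -48 + k$)
$m{\left(-5 - -28 \right)} + C{\left(20 \right)} = \left(-5 - -28\right)^{2} + \left(-48 + 20\right) = \left(-5 + 28\right)^{2} - 28 = 23^{2} - 28 = 529 - 28 = 501$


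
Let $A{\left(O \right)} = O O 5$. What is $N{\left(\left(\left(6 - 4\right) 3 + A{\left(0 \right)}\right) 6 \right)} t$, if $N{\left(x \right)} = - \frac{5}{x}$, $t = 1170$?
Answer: $- \frac{325}{2} \approx -162.5$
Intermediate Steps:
$A{\left(O \right)} = 5 O^{2}$ ($A{\left(O \right)} = O^{2} \cdot 5 = 5 O^{2}$)
$N{\left(\left(\left(6 - 4\right) 3 + A{\left(0 \right)}\right) 6 \right)} t = - \frac{5}{\left(\left(6 - 4\right) 3 + 5 \cdot 0^{2}\right) 6} \cdot 1170 = - \frac{5}{\left(2 \cdot 3 + 5 \cdot 0\right) 6} \cdot 1170 = - \frac{5}{\left(6 + 0\right) 6} \cdot 1170 = - \frac{5}{6 \cdot 6} \cdot 1170 = - \frac{5}{36} \cdot 1170 = \left(-5\right) \frac{1}{36} \cdot 1170 = \left(- \frac{5}{36}\right) 1170 = - \frac{325}{2}$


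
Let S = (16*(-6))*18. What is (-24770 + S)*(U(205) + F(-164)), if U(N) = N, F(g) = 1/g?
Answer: -445418131/82 ≈ -5.4319e+6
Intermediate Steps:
S = -1728 (S = -96*18 = -1728)
(-24770 + S)*(U(205) + F(-164)) = (-24770 - 1728)*(205 + 1/(-164)) = -26498*(205 - 1/164) = -26498*33619/164 = -445418131/82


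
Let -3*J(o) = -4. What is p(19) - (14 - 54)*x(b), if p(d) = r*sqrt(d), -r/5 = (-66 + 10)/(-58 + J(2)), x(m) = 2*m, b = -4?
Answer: -320 - 84*sqrt(19)/17 ≈ -341.54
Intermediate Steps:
J(o) = 4/3 (J(o) = -1/3*(-4) = 4/3)
r = -84/17 (r = -5*(-66 + 10)/(-58 + 4/3) = -(-280)/(-170/3) = -(-280)*(-3)/170 = -5*84/85 = -84/17 ≈ -4.9412)
p(d) = -84*sqrt(d)/17
p(19) - (14 - 54)*x(b) = -84*sqrt(19)/17 - (14 - 54)*2*(-4) = -84*sqrt(19)/17 - (-40)*(-8) = -84*sqrt(19)/17 - 1*320 = -84*sqrt(19)/17 - 320 = -320 - 84*sqrt(19)/17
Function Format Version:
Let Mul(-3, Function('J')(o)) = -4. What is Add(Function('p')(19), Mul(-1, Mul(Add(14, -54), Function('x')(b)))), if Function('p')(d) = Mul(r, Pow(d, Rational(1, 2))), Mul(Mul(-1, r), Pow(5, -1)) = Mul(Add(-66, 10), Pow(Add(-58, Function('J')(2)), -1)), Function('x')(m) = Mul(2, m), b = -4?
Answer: Add(-320, Mul(Rational(-84, 17), Pow(19, Rational(1, 2)))) ≈ -341.54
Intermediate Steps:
Function('J')(o) = Rational(4, 3) (Function('J')(o) = Mul(Rational(-1, 3), -4) = Rational(4, 3))
r = Rational(-84, 17) (r = Mul(-5, Mul(Add(-66, 10), Pow(Add(-58, Rational(4, 3)), -1))) = Mul(-5, Mul(-56, Pow(Rational(-170, 3), -1))) = Mul(-5, Mul(-56, Rational(-3, 170))) = Mul(-5, Rational(84, 85)) = Rational(-84, 17) ≈ -4.9412)
Function('p')(d) = Mul(Rational(-84, 17), Pow(d, Rational(1, 2)))
Add(Function('p')(19), Mul(-1, Mul(Add(14, -54), Function('x')(b)))) = Add(Mul(Rational(-84, 17), Pow(19, Rational(1, 2))), Mul(-1, Mul(Add(14, -54), Mul(2, -4)))) = Add(Mul(Rational(-84, 17), Pow(19, Rational(1, 2))), Mul(-1, Mul(-40, -8))) = Add(Mul(Rational(-84, 17), Pow(19, Rational(1, 2))), Mul(-1, 320)) = Add(Mul(Rational(-84, 17), Pow(19, Rational(1, 2))), -320) = Add(-320, Mul(Rational(-84, 17), Pow(19, Rational(1, 2))))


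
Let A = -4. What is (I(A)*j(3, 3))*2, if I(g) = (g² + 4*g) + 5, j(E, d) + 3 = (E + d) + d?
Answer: 60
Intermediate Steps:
j(E, d) = -3 + E + 2*d (j(E, d) = -3 + ((E + d) + d) = -3 + (E + 2*d) = -3 + E + 2*d)
I(g) = 5 + g² + 4*g
(I(A)*j(3, 3))*2 = ((5 + (-4)² + 4*(-4))*(-3 + 3 + 2*3))*2 = ((5 + 16 - 16)*(-3 + 3 + 6))*2 = (5*6)*2 = 30*2 = 60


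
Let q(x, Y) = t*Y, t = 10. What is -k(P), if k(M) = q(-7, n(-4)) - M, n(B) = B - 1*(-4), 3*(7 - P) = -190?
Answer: 211/3 ≈ 70.333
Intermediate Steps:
P = 211/3 (P = 7 - 1/3*(-190) = 7 + 190/3 = 211/3 ≈ 70.333)
n(B) = 4 + B (n(B) = B + 4 = 4 + B)
q(x, Y) = 10*Y
k(M) = -M (k(M) = 10*(4 - 4) - M = 10*0 - M = 0 - M = -M)
-k(P) = -(-1)*211/3 = -1*(-211/3) = 211/3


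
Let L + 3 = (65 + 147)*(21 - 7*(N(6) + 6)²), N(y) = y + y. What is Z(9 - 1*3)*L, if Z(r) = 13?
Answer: -6192771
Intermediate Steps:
N(y) = 2*y
L = -476367 (L = -3 + (65 + 147)*(21 - 7*(2*6 + 6)²) = -3 + 212*(21 - 7*(12 + 6)²) = -3 + 212*(21 - 7*18²) = -3 + 212*(21 - 7*324) = -3 + 212*(21 - 2268) = -3 + 212*(-2247) = -3 - 476364 = -476367)
Z(9 - 1*3)*L = 13*(-476367) = -6192771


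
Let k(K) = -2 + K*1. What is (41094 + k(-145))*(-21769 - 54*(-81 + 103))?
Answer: -940020279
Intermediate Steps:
k(K) = -2 + K
(41094 + k(-145))*(-21769 - 54*(-81 + 103)) = (41094 + (-2 - 145))*(-21769 - 54*(-81 + 103)) = (41094 - 147)*(-21769 - 54*22) = 40947*(-21769 - 1188) = 40947*(-22957) = -940020279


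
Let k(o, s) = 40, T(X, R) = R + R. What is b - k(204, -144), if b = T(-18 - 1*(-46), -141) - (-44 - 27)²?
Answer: -5363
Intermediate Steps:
T(X, R) = 2*R
b = -5323 (b = 2*(-141) - (-44 - 27)² = -282 - 1*(-71)² = -282 - 1*5041 = -282 - 5041 = -5323)
b - k(204, -144) = -5323 - 1*40 = -5323 - 40 = -5363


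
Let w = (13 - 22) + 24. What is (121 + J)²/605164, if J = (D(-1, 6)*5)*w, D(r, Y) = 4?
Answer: 177241/605164 ≈ 0.29288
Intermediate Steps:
w = 15 (w = -9 + 24 = 15)
J = 300 (J = (4*5)*15 = 20*15 = 300)
(121 + J)²/605164 = (121 + 300)²/605164 = 421²*(1/605164) = 177241*(1/605164) = 177241/605164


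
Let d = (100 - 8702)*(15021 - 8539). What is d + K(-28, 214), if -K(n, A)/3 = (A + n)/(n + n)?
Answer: -1561228313/28 ≈ -5.5758e+7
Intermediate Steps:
K(n, A) = -3*(A + n)/(2*n) (K(n, A) = -3*(A + n)/(n + n) = -3*(A + n)/(2*n))
d = -55758164 (d = -8602*6482 = -55758164)
d + K(-28, 214) = -55758164 + (3/2)*(-1*214 - 1*(-28))/(-28) = -55758164 + (3/2)*(-1/28)*(-214 + 28) = -55758164 + (3/2)*(-1/28)*(-186) = -55758164 + 279/28 = -1561228313/28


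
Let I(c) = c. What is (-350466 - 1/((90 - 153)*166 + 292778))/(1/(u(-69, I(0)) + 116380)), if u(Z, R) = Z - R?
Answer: -11508224537544631/282320 ≈ -4.0763e+10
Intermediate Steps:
(-350466 - 1/((90 - 153)*166 + 292778))/(1/(u(-69, I(0)) + 116380)) = (-350466 - 1/((90 - 153)*166 + 292778))/(1/((-69 - 1*0) + 116380)) = (-350466 - 1/(-63*166 + 292778))/(1/((-69 + 0) + 116380)) = (-350466 - 1/(-10458 + 292778))/(1/(-69 + 116380)) = (-350466 - 1/282320)/(1/116311) = (-350466 - 1*1/282320)/(1/116311) = (-350466 - 1/282320)*116311 = -98943561121/282320*116311 = -11508224537544631/282320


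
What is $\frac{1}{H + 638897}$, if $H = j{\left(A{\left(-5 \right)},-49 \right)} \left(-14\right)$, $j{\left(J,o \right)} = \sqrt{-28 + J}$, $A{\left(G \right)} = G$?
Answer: $\frac{91271}{58312769011} + \frac{2 i \sqrt{33}}{58312769011} \approx 1.5652 \cdot 10^{-6} + 1.9703 \cdot 10^{-10} i$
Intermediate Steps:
$H = - 14 i \sqrt{33}$ ($H = \sqrt{-28 - 5} \left(-14\right) = \sqrt{-33} \left(-14\right) = i \sqrt{33} \left(-14\right) = - 14 i \sqrt{33} \approx - 80.424 i$)
$\frac{1}{H + 638897} = \frac{1}{- 14 i \sqrt{33} + 638897} = \frac{1}{638897 - 14 i \sqrt{33}}$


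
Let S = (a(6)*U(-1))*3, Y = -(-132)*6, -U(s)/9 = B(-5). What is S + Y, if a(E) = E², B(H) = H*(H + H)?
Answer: -47808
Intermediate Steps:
B(H) = 2*H² (B(H) = H*(2*H) = 2*H²)
U(s) = -450 (U(s) = -18*(-5)² = -18*25 = -9*50 = -450)
Y = 792 (Y = -22*(-36) = 792)
S = -48600 (S = (6²*(-450))*3 = (36*(-450))*3 = -16200*3 = -48600)
S + Y = -48600 + 792 = -47808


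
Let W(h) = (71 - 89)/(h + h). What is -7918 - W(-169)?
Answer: -1338151/169 ≈ -7918.1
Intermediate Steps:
W(h) = -9/h (W(h) = -18*1/(2*h) = -9/h)
-7918 - W(-169) = -7918 - (-9)/(-169) = -7918 - (-9)*(-1)/169 = -7918 - 1*9/169 = -7918 - 9/169 = -1338151/169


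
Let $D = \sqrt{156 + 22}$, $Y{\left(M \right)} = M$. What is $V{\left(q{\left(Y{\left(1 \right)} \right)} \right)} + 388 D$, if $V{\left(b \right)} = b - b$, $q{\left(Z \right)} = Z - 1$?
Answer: $388 \sqrt{178} \approx 5176.6$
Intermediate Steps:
$q{\left(Z \right)} = -1 + Z$
$V{\left(b \right)} = 0$
$D = \sqrt{178} \approx 13.342$
$V{\left(q{\left(Y{\left(1 \right)} \right)} \right)} + 388 D = 0 + 388 \sqrt{178} = 388 \sqrt{178}$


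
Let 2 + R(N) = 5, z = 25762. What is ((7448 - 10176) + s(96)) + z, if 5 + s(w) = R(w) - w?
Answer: 22936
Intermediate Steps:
R(N) = 3 (R(N) = -2 + 5 = 3)
s(w) = -2 - w (s(w) = -5 + (3 - w) = -2 - w)
((7448 - 10176) + s(96)) + z = ((7448 - 10176) + (-2 - 1*96)) + 25762 = (-2728 + (-2 - 96)) + 25762 = (-2728 - 98) + 25762 = -2826 + 25762 = 22936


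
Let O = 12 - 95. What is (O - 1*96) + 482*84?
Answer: 40309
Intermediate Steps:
O = -83
(O - 1*96) + 482*84 = (-83 - 1*96) + 482*84 = (-83 - 96) + 40488 = -179 + 40488 = 40309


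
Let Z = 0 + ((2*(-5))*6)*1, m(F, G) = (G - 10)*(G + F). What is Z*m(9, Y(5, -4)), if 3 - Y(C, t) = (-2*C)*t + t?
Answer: -61920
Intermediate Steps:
Y(C, t) = 3 - t + 2*C*t (Y(C, t) = 3 - ((-2*C)*t + t) = 3 - (-2*C*t + t) = 3 - (t - 2*C*t) = 3 + (-t + 2*C*t) = 3 - t + 2*C*t)
m(F, G) = (-10 + G)*(F + G)
Z = -60 (Z = 0 - 10*6*1 = 0 - 60*1 = 0 - 60 = -60)
Z*m(9, Y(5, -4)) = -60*((3 - 1*(-4) + 2*5*(-4))² - 10*9 - 10*(3 - 1*(-4) + 2*5*(-4)) + 9*(3 - 1*(-4) + 2*5*(-4))) = -60*((3 + 4 - 40)² - 90 - 10*(3 + 4 - 40) + 9*(3 + 4 - 40)) = -60*((-33)² - 90 - 10*(-33) + 9*(-33)) = -60*(1089 - 90 + 330 - 297) = -60*1032 = -61920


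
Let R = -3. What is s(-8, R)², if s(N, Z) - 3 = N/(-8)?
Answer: 16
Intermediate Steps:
s(N, Z) = 3 - N/8 (s(N, Z) = 3 + N/(-8) = 3 + N*(-⅛) = 3 - N/8)
s(-8, R)² = (3 - ⅛*(-8))² = (3 + 1)² = 4² = 16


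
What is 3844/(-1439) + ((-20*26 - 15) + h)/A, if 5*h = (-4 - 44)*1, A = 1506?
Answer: -32863717/10835670 ≈ -3.0329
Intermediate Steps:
h = -48/5 (h = ((-4 - 44)*1)/5 = (-48*1)/5 = (⅕)*(-48) = -48/5 ≈ -9.6000)
3844/(-1439) + ((-20*26 - 15) + h)/A = 3844/(-1439) + ((-20*26 - 15) - 48/5)/1506 = 3844*(-1/1439) + ((-520 - 15) - 48/5)*(1/1506) = -3844/1439 + (-535 - 48/5)*(1/1506) = -3844/1439 - 2723/5*1/1506 = -3844/1439 - 2723/7530 = -32863717/10835670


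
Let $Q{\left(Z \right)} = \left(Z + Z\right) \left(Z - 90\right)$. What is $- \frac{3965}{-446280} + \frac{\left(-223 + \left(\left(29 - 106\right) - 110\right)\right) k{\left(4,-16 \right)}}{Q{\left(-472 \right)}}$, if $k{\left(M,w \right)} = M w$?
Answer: $\frac{86337067}{1479775224} \approx 0.058345$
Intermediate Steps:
$Q{\left(Z \right)} = 2 Z \left(-90 + Z\right)$
$- \frac{3965}{-446280} + \frac{\left(-223 + \left(\left(29 - 106\right) - 110\right)\right) k{\left(4,-16 \right)}}{Q{\left(-472 \right)}} = - \frac{3965}{-446280} + \frac{\left(-223 + \left(\left(29 - 106\right) - 110\right)\right) 4 \left(-16\right)}{2 \left(-472\right) \left(-90 - 472\right)} = \left(-3965\right) \left(- \frac{1}{446280}\right) + \frac{\left(-223 - 187\right) \left(-64\right)}{2 \left(-472\right) \left(-562\right)} = \frac{793}{89256} + \frac{\left(-223 - 187\right) \left(-64\right)}{530528} = \frac{793}{89256} + \left(-410\right) \left(-64\right) \frac{1}{530528} = \frac{793}{89256} + 26240 \cdot \frac{1}{530528} = \frac{793}{89256} + \frac{820}{16579} = \frac{86337067}{1479775224}$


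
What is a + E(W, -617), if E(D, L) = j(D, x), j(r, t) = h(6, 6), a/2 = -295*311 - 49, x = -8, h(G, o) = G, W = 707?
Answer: -183582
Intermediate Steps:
a = -183588 (a = 2*(-295*311 - 49) = 2*(-91745 - 49) = 2*(-91794) = -183588)
j(r, t) = 6
E(D, L) = 6
a + E(W, -617) = -183588 + 6 = -183582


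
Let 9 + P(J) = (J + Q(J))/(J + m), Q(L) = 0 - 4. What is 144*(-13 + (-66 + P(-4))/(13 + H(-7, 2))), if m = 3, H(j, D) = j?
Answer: -3480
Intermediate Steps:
Q(L) = -4
P(J) = -9 + (-4 + J)/(3 + J) (P(J) = -9 + (J - 4)/(J + 3) = -9 + (-4 + J)/(3 + J))
144*(-13 + (-66 + P(-4))/(13 + H(-7, 2))) = 144*(-13 + (-66 + (-31 - 8*(-4))/(3 - 4))/(13 - 7)) = 144*(-13 + (-66 + (-31 + 32)/(-1))/6) = 144*(-13 + (-66 - 1*1)*(⅙)) = 144*(-13 + (-66 - 1)*(⅙)) = 144*(-13 - 67*⅙) = 144*(-13 - 67/6) = 144*(-145/6) = -3480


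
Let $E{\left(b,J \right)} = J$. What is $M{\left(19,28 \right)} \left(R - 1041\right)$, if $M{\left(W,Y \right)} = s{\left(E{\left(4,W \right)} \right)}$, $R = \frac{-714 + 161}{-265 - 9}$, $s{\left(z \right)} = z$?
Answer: $- \frac{5408939}{274} \approx -19741.0$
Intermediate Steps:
$R = \frac{553}{274}$ ($R = - \frac{553}{-274} = \left(-553\right) \left(- \frac{1}{274}\right) = \frac{553}{274} \approx 2.0182$)
$M{\left(W,Y \right)} = W$
$M{\left(19,28 \right)} \left(R - 1041\right) = 19 \left(\frac{553}{274} - 1041\right) = 19 \left(- \frac{284681}{274}\right) = - \frac{5408939}{274}$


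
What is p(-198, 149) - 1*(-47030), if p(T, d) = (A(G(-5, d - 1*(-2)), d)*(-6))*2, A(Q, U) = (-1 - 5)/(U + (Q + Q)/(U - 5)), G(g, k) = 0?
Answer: 7007542/149 ≈ 47031.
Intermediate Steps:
A(Q, U) = -6/(U + 2*Q/(-5 + U)) (A(Q, U) = -6/(U + (2*Q)/(-5 + U)) = -6/(U + 2*Q/(-5 + U)))
p(T, d) = -72*(5 - d)/(d² - 5*d) (p(T, d) = ((6*(5 - d)/(d² - 5*d + 2*0))*(-6))*2 = ((6*(5 - d)/(d² - 5*d + 0))*(-6))*2 = ((6*(5 - d)/(d² - 5*d))*(-6))*2 = -36*(5 - d)/(d² - 5*d)*2 = -72*(5 - d)/(d² - 5*d))
p(-198, 149) - 1*(-47030) = 72/149 - 1*(-47030) = 72*(1/149) + 47030 = 72/149 + 47030 = 7007542/149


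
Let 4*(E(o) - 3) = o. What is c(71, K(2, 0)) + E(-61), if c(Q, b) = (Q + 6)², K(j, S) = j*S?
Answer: 23667/4 ≈ 5916.8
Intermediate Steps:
K(j, S) = S*j
E(o) = 3 + o/4
c(Q, b) = (6 + Q)²
c(71, K(2, 0)) + E(-61) = (6 + 71)² + (3 + (¼)*(-61)) = 77² + (3 - 61/4) = 5929 - 49/4 = 23667/4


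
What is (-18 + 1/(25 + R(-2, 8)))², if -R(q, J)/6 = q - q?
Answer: 201601/625 ≈ 322.56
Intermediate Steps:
R(q, J) = 0 (R(q, J) = -6*(q - q) = -6*0 = 0)
(-18 + 1/(25 + R(-2, 8)))² = (-18 + 1/(25 + 0))² = (-18 + 1/25)² = (-449/25)² = 201601/625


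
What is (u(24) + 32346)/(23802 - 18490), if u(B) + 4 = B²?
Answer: 16459/2656 ≈ 6.1969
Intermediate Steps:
u(B) = -4 + B²
(u(24) + 32346)/(23802 - 18490) = ((-4 + 24²) + 32346)/(23802 - 18490) = ((-4 + 576) + 32346)/5312 = (572 + 32346)*(1/5312) = 32918*(1/5312) = 16459/2656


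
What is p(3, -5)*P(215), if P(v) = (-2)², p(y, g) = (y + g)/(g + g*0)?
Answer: 8/5 ≈ 1.6000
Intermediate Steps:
p(y, g) = (g + y)/g (p(y, g) = (g + y)/(g + 0) = (g + y)/g)
P(v) = 4
p(3, -5)*P(215) = ((-5 + 3)/(-5))*4 = -⅕*(-2)*4 = (⅖)*4 = 8/5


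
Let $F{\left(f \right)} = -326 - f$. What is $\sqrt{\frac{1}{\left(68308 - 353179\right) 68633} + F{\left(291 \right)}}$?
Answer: $\frac{2 i \sqrt{58964092417351005125694}}{19551551343} \approx 24.839 i$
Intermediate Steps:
$\sqrt{\frac{1}{\left(68308 - 353179\right) 68633} + F{\left(291 \right)}} = \sqrt{\frac{1}{\left(68308 - 353179\right) 68633} - 617} = \sqrt{\frac{1}{-284871} \cdot \frac{1}{68633} - 617} = \sqrt{\left(- \frac{1}{284871}\right) \frac{1}{68633} - 617} = \sqrt{- \frac{1}{19551551343} - 617} = \sqrt{- \frac{12063307178632}{19551551343}} = \frac{2 i \sqrt{58964092417351005125694}}{19551551343}$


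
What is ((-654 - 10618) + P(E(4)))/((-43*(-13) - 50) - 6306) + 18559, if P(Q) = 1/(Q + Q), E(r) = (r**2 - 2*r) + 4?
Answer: 2582347079/139128 ≈ 18561.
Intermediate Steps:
E(r) = 4 + r**2 - 2*r
P(Q) = 1/(2*Q)
((-654 - 10618) + P(E(4)))/((-43*(-13) - 50) - 6306) + 18559 = ((-654 - 10618) + 1/(2*(4 + 4**2 - 2*4)))/((-43*(-13) - 50) - 6306) + 18559 = (-11272 + 1/(2*(4 + 16 - 8)))/((559 - 50) - 6306) + 18559 = (-11272 + (1/2)/12)/(509 - 6306) + 18559 = (-11272 + (1/2)*(1/12))/(-5797) + 18559 = (-11272 + 1/24)*(-1/5797) + 18559 = -270527/24*(-1/5797) + 18559 = 270527/139128 + 18559 = 2582347079/139128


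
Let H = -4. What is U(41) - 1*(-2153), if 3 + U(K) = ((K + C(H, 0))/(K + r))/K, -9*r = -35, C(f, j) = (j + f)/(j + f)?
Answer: 17806489/8282 ≈ 2150.0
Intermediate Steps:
C(f, j) = 1 (C(f, j) = (f + j)/(f + j) = 1)
r = 35/9 (r = -1/9*(-35) = 35/9 ≈ 3.8889)
U(K) = -3 + (1 + K)/(K*(35/9 + K)) (U(K) = -3 + ((K + 1)/(K + 35/9))/K = -3 + ((1 + K)/(35/9 + K))/K = -3 + (1 + K)/(K*(35/9 + K)))
U(41) - 1*(-2153) = 3*(3 - 32*41 - 9*41**2)/(41*(35 + 9*41)) - 1*(-2153) = 3*(1/41)*(3 - 1312 - 9*1681)/(35 + 369) + 2153 = 3*(1/41)*(3 - 1312 - 15129)/404 + 2153 = 3*(1/41)*(1/404)*(-16438) + 2153 = -24657/8282 + 2153 = 17806489/8282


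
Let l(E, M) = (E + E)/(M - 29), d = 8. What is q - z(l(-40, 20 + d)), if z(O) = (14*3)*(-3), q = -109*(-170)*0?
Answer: 126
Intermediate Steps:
q = 0 (q = 18530*0 = 0)
l(E, M) = 2*E/(-29 + M) (l(E, M) = (2*E)/(-29 + M) = 2*E/(-29 + M))
z(O) = -126 (z(O) = 42*(-3) = -126)
q - z(l(-40, 20 + d)) = 0 - 1*(-126) = 0 + 126 = 126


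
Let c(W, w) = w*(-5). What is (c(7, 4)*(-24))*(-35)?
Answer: -16800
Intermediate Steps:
c(W, w) = -5*w
(c(7, 4)*(-24))*(-35) = (-5*4*(-24))*(-35) = -20*(-24)*(-35) = 480*(-35) = -16800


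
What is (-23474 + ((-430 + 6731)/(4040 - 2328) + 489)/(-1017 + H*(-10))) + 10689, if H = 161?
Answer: -57500409309/4497424 ≈ -12785.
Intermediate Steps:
(-23474 + ((-430 + 6731)/(4040 - 2328) + 489)/(-1017 + H*(-10))) + 10689 = (-23474 + ((-430 + 6731)/(4040 - 2328) + 489)/(-1017 + 161*(-10))) + 10689 = (-23474 + (6301/1712 + 489)/(-1017 - 1610)) + 10689 = (-23474 + (6301*(1/1712) + 489)/(-2627)) + 10689 = (-23474 + (6301/1712 + 489)*(-1/2627)) + 10689 = (-23474 + (843469/1712)*(-1/2627)) + 10689 = (-23474 - 843469/4497424) + 10689 = -105573374445/4497424 + 10689 = -57500409309/4497424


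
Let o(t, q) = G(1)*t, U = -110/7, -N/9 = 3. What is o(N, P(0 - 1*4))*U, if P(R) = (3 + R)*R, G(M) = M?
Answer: 2970/7 ≈ 424.29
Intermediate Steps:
N = -27 (N = -9*3 = -27)
P(R) = R*(3 + R)
U = -110/7 (U = -110*1/7 = -110/7 ≈ -15.714)
o(t, q) = t (o(t, q) = 1*t = t)
o(N, P(0 - 1*4))*U = -27*(-110/7) = 2970/7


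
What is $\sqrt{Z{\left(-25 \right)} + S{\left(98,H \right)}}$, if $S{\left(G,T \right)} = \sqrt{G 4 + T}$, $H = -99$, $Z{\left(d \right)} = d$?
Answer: $\sqrt{-25 + \sqrt{293}} \approx 2.8076 i$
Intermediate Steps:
$S{\left(G,T \right)} = \sqrt{T + 4 G}$ ($S{\left(G,T \right)} = \sqrt{4 G + T} = \sqrt{T + 4 G}$)
$\sqrt{Z{\left(-25 \right)} + S{\left(98,H \right)}} = \sqrt{-25 + \sqrt{-99 + 4 \cdot 98}} = \sqrt{-25 + \sqrt{-99 + 392}} = \sqrt{-25 + \sqrt{293}}$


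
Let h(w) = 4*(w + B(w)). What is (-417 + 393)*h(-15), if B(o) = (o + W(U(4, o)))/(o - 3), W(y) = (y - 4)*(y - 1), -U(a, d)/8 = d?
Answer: 224944/3 ≈ 74981.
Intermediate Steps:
U(a, d) = -8*d
W(y) = (-1 + y)*(-4 + y) (W(y) = (-4 + y)*(-1 + y) = (-1 + y)*(-4 + y))
B(o) = (4 + 41*o + 64*o²)/(-3 + o) (B(o) = (o + (4 + (-8*o)² - (-40)*o))/(o - 3) = (o + (4 + 64*o² + 40*o))/(-3 + o) = (o + (4 + 40*o + 64*o²))/(-3 + o) = (4 + 41*o + 64*o²)/(-3 + o))
h(w) = 4*w + 4*(4 + 41*w + 64*w²)/(-3 + w) (h(w) = 4*(w + (4 + 41*w + 64*w²)/(-3 + w)) = 4*w + 4*(4 + 41*w + 64*w²)/(-3 + w))
(-417 + 393)*h(-15) = (-417 + 393)*(4*(4 + 38*(-15) + 65*(-15)²)/(-3 - 15)) = -96*(4 - 570 + 65*225)/(-18) = -96*(-1)*(4 - 570 + 14625)/18 = -96*(-1)*14059/18 = -24*(-28118/9) = 224944/3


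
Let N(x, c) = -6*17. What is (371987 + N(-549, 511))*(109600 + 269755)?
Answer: 141076434175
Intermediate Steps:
N(x, c) = -102
(371987 + N(-549, 511))*(109600 + 269755) = (371987 - 102)*(109600 + 269755) = 371885*379355 = 141076434175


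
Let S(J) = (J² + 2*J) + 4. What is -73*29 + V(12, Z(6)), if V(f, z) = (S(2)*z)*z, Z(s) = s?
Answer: -1685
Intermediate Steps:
S(J) = 4 + J² + 2*J
V(f, z) = 12*z² (V(f, z) = ((4 + 2² + 2*2)*z)*z = ((4 + 4 + 4)*z)*z = (12*z)*z = 12*z²)
-73*29 + V(12, Z(6)) = -73*29 + 12*6² = -2117 + 12*36 = -2117 + 432 = -1685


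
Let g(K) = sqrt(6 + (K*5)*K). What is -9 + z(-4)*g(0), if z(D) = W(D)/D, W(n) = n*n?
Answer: -9 - 4*sqrt(6) ≈ -18.798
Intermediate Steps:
W(n) = n**2
g(K) = sqrt(6 + 5*K**2) (g(K) = sqrt(6 + (5*K)*K) = sqrt(6 + 5*K**2))
z(D) = D (z(D) = D**2/D = D)
-9 + z(-4)*g(0) = -9 - 4*sqrt(6 + 5*0**2) = -9 - 4*sqrt(6 + 5*0) = -9 - 4*sqrt(6 + 0) = -9 - 4*sqrt(6)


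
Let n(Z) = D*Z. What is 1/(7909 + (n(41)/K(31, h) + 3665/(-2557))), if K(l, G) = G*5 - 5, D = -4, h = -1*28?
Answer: 370765/2932268308 ≈ 0.00012644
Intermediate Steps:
h = -28
n(Z) = -4*Z
K(l, G) = -5 + 5*G (K(l, G) = 5*G - 5 = -5 + 5*G)
1/(7909 + (n(41)/K(31, h) + 3665/(-2557))) = 1/(7909 + ((-4*41)/(-5 + 5*(-28)) + 3665/(-2557))) = 1/(7909 + (-164/(-5 - 140) + 3665*(-1/2557))) = 1/(7909 + (-164/(-145) - 3665/2557)) = 1/(7909 + (-164*(-1/145) - 3665/2557)) = 1/(7909 + (164/145 - 3665/2557)) = 1/(7909 - 112077/370765) = 1/(2932268308/370765) = 370765/2932268308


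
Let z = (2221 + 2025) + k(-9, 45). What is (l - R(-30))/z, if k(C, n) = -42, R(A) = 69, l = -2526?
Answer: -2595/4204 ≈ -0.61727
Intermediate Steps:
z = 4204 (z = (2221 + 2025) - 42 = 4246 - 42 = 4204)
(l - R(-30))/z = (-2526 - 1*69)/4204 = (-2526 - 69)*(1/4204) = -2595*1/4204 = -2595/4204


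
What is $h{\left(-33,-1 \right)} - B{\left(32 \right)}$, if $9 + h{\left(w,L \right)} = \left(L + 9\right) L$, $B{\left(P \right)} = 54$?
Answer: $-71$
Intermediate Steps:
$h{\left(w,L \right)} = -9 + L \left(9 + L\right)$ ($h{\left(w,L \right)} = -9 + \left(L + 9\right) L = -9 + \left(9 + L\right) L = -9 + L \left(9 + L\right)$)
$h{\left(-33,-1 \right)} - B{\left(32 \right)} = \left(-9 + \left(-1\right)^{2} + 9 \left(-1\right)\right) - 54 = \left(-9 + 1 - 9\right) - 54 = -17 - 54 = -71$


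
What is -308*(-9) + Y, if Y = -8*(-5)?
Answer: 2812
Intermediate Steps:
Y = 40
-308*(-9) + Y = -308*(-9) + 40 = 2772 + 40 = 2812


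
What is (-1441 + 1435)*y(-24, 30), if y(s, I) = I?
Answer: -180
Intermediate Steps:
(-1441 + 1435)*y(-24, 30) = (-1441 + 1435)*30 = -6*30 = -180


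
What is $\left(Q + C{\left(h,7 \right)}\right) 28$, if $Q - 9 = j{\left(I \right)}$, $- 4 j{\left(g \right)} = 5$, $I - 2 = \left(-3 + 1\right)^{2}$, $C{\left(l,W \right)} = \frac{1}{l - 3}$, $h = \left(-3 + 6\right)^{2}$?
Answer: $\frac{665}{3} \approx 221.67$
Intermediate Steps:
$h = 9$ ($h = 3^{2} = 9$)
$C{\left(l,W \right)} = \frac{1}{-3 + l}$
$I = 6$ ($I = 2 + \left(-3 + 1\right)^{2} = 2 + \left(-2\right)^{2} = 2 + 4 = 6$)
$j{\left(g \right)} = - \frac{5}{4}$ ($j{\left(g \right)} = \left(- \frac{1}{4}\right) 5 = - \frac{5}{4}$)
$Q = \frac{31}{4}$ ($Q = 9 - \frac{5}{4} = \frac{31}{4} \approx 7.75$)
$\left(Q + C{\left(h,7 \right)}\right) 28 = \left(\frac{31}{4} + \frac{1}{-3 + 9}\right) 28 = \left(\frac{31}{4} + \frac{1}{6}\right) 28 = \frac{95}{12} \cdot 28 = \frac{665}{3}$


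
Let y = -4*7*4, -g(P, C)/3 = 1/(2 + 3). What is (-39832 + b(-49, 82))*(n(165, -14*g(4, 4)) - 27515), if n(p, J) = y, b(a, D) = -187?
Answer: 1105604913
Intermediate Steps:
g(P, C) = -⅗ (g(P, C) = -3/(2 + 3) = -3/5 = -3*⅕ = -⅗)
y = -112 (y = -28*4 = -112)
n(p, J) = -112
(-39832 + b(-49, 82))*(n(165, -14*g(4, 4)) - 27515) = (-39832 - 187)*(-112 - 27515) = -40019*(-27627) = 1105604913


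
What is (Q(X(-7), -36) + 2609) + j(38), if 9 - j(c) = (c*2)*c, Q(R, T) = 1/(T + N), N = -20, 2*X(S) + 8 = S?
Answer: -15121/56 ≈ -270.02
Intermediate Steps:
X(S) = -4 + S/2
Q(R, T) = 1/(-20 + T) (Q(R, T) = 1/(T - 20) = 1/(-20 + T))
j(c) = 9 - 2*c**2 (j(c) = 9 - c*2*c = 9 - 2*c*c = 9 - 2*c**2)
(Q(X(-7), -36) + 2609) + j(38) = (1/(-20 - 36) + 2609) + (9 - 2*38**2) = (1/(-56) + 2609) + (9 - 2*1444) = (-1/56 + 2609) + (9 - 2888) = 146103/56 - 2879 = -15121/56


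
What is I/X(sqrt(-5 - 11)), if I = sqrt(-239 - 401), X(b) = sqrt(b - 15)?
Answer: 8*I*sqrt(10)/sqrt(-15 + 4*I) ≈ 6.3663 + 0.83427*I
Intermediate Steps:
X(b) = sqrt(-15 + b)
I = 8*I*sqrt(10) (I = sqrt(-640) = 8*I*sqrt(10) ≈ 25.298*I)
I/X(sqrt(-5 - 11)) = (8*I*sqrt(10))/(sqrt(-15 + sqrt(-5 - 11))) = (8*I*sqrt(10))/(sqrt(-15 + sqrt(-16))) = (8*I*sqrt(10))/(sqrt(-15 + 4*I)) = (8*I*sqrt(10))/sqrt(-15 + 4*I) = 8*I*sqrt(10)/sqrt(-15 + 4*I)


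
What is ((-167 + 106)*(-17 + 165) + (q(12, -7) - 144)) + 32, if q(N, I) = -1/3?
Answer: -27421/3 ≈ -9140.3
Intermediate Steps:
q(N, I) = -⅓ (q(N, I) = -1*⅓ = -⅓)
((-167 + 106)*(-17 + 165) + (q(12, -7) - 144)) + 32 = ((-167 + 106)*(-17 + 165) + (-⅓ - 144)) + 32 = (-61*148 - 433/3) + 32 = (-9028 - 433/3) + 32 = -27517/3 + 32 = -27421/3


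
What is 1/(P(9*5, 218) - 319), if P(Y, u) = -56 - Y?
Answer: -1/420 ≈ -0.0023810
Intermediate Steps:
1/(P(9*5, 218) - 319) = 1/((-56 - 9*5) - 319) = 1/((-56 - 1*45) - 319) = 1/((-56 - 45) - 319) = 1/(-101 - 319) = 1/(-420) = -1/420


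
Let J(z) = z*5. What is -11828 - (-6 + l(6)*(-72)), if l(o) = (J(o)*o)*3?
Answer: 27058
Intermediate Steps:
J(z) = 5*z
l(o) = 15*o**2 (l(o) = ((5*o)*o)*3 = (5*o**2)*3 = 15*o**2)
-11828 - (-6 + l(6)*(-72)) = -11828 - (-6 + (15*6**2)*(-72)) = -11828 - (-6 + (15*36)*(-72)) = -11828 - (-6 + 540*(-72)) = -11828 - (-6 - 38880) = -11828 - 1*(-38886) = -11828 + 38886 = 27058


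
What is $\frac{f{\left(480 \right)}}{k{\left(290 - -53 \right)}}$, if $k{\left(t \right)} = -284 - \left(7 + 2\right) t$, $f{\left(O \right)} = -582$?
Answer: $\frac{582}{3371} \approx 0.17265$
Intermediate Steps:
$k{\left(t \right)} = -284 - 9 t$
$\frac{f{\left(480 \right)}}{k{\left(290 - -53 \right)}} = - \frac{582}{-284 - 9 \left(290 - -53\right)} = - \frac{582}{-284 - 9 \left(290 + 53\right)} = - \frac{582}{-284 - 3087} = - \frac{582}{-3371} = \left(-582\right) \left(- \frac{1}{3371}\right) = \frac{582}{3371}$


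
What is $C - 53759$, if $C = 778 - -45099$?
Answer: $-7882$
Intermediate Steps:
$C = 45877$ ($C = 778 + 45099 = 45877$)
$C - 53759 = 45877 - 53759 = -7882$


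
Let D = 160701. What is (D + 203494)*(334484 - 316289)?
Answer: 6626528025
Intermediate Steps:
(D + 203494)*(334484 - 316289) = (160701 + 203494)*(334484 - 316289) = 364195*18195 = 6626528025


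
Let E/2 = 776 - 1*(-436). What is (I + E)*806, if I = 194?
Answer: 2110108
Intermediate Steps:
E = 2424 (E = 2*(776 - 1*(-436)) = 2*(776 + 436) = 2*1212 = 2424)
(I + E)*806 = (194 + 2424)*806 = 2618*806 = 2110108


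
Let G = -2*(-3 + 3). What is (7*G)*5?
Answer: 0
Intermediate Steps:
G = 0 (G = -2*0 = 0)
(7*G)*5 = (7*0)*5 = 0*5 = 0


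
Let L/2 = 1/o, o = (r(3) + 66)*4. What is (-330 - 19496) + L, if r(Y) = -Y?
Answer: -2498075/126 ≈ -19826.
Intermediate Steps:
o = 252 (o = (-1*3 + 66)*4 = (-3 + 66)*4 = 63*4 = 252)
L = 1/126 (L = 2/252 = 2*(1/252) = 1/126 ≈ 0.0079365)
(-330 - 19496) + L = (-330 - 19496) + 1/126 = -19826 + 1/126 = -2498075/126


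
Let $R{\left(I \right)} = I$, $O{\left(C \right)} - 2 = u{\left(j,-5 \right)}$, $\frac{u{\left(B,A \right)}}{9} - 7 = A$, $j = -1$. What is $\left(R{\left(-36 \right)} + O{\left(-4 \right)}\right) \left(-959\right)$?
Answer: $15344$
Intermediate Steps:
$u{\left(B,A \right)} = 63 + 9 A$
$O{\left(C \right)} = 20$ ($O{\left(C \right)} = 2 + \left(63 + 9 \left(-5\right)\right) = 2 + \left(63 - 45\right) = 2 + 18 = 20$)
$\left(R{\left(-36 \right)} + O{\left(-4 \right)}\right) \left(-959\right) = \left(-36 + 20\right) \left(-959\right) = \left(-16\right) \left(-959\right) = 15344$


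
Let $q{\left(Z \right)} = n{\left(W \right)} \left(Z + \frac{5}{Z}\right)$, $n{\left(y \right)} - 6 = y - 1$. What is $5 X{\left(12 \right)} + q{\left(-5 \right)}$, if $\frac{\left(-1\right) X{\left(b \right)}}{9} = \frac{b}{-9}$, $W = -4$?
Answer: $54$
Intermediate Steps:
$X{\left(b \right)} = b$ ($X{\left(b \right)} = - 9 \frac{b}{-9} = - 9 b \left(- \frac{1}{9}\right) = - 9 \left(- \frac{b}{9}\right) = b$)
$n{\left(y \right)} = 5 + y$ ($n{\left(y \right)} = 6 + \left(y - 1\right) = 6 + \left(-1 + y\right) = 5 + y$)
$q{\left(Z \right)} = Z + \frac{5}{Z}$ ($q{\left(Z \right)} = \left(5 - 4\right) \left(Z + \frac{5}{Z}\right) = 1 \left(Z + \frac{5}{Z}\right) = Z + \frac{5}{Z}$)
$5 X{\left(12 \right)} + q{\left(-5 \right)} = 5 \cdot 12 - \left(5 - \frac{5}{-5}\right) = 60 + \left(-5 + 5 \left(- \frac{1}{5}\right)\right) = 60 - 6 = 54$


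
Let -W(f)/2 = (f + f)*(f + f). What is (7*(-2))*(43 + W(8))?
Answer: 6566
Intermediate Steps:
W(f) = -8*f² (W(f) = -2*(f + f)*(f + f) = -2*2*f*2*f = -8*f²)
(7*(-2))*(43 + W(8)) = (7*(-2))*(43 - 8*8²) = -14*(43 - 8*64) = -14*(43 - 512) = -14*(-469) = 6566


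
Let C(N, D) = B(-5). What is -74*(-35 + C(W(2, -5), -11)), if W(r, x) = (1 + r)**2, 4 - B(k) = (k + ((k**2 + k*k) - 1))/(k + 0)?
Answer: 8214/5 ≈ 1642.8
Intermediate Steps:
B(k) = 4 - (-1 + k + 2*k**2)/k (B(k) = 4 - (k + ((k**2 + k*k) - 1))/(k + 0) = 4 - (k + ((k**2 + k**2) - 1))/k = 4 - (k + (2*k**2 - 1))/k = 4 - (k + (-1 + 2*k**2))/k = 4 - (-1 + k + 2*k**2)/k)
C(N, D) = 64/5 (C(N, D) = 3 + 1/(-5) - 2*(-5) = 3 - 1/5 + 10 = 64/5)
-74*(-35 + C(W(2, -5), -11)) = -74*(-35 + 64/5) = -74*(-111/5) = 8214/5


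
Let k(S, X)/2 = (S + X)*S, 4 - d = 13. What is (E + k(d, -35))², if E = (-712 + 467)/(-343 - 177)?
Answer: 6792561889/10816 ≈ 6.2801e+5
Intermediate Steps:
d = -9 (d = 4 - 1*13 = 4 - 13 = -9)
k(S, X) = 2*S*(S + X) (k(S, X) = 2*((S + X)*S) = 2*(S*(S + X)) = 2*S*(S + X))
E = 49/104 (E = -245/(-520) = -245*(-1/520) = 49/104 ≈ 0.47115)
(E + k(d, -35))² = (49/104 + 2*(-9)*(-9 - 35))² = (49/104 + 2*(-9)*(-44))² = (49/104 + 792)² = (82417/104)² = 6792561889/10816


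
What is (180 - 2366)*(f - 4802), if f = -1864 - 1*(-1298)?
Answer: 11734448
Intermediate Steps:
f = -566 (f = -1864 + 1298 = -566)
(180 - 2366)*(f - 4802) = (180 - 2366)*(-566 - 4802) = -2186*(-5368) = 11734448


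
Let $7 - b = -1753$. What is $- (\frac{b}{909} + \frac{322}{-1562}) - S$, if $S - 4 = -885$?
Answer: $\frac{624219238}{709929} \approx 879.27$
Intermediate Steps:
$b = 1760$ ($b = 7 - -1753 = 7 + 1753 = 1760$)
$S = -881$ ($S = 4 - 885 = -881$)
$- (\frac{b}{909} + \frac{322}{-1562}) - S = - (\frac{1760}{909} + \frac{322}{-1562}) - -881 = - (1760 \cdot \frac{1}{909} + 322 \left(- \frac{1}{1562}\right)) + 881 = - (\frac{1760}{909} - \frac{161}{781}) + 881 = \left(-1\right) \frac{1228211}{709929} + 881 = - \frac{1228211}{709929} + 881 = \frac{624219238}{709929}$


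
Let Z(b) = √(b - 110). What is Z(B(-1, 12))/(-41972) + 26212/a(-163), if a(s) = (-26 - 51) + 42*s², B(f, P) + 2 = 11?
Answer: 26212/1115821 - I*√101/41972 ≈ 0.023491 - 0.00023944*I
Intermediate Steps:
B(f, P) = 9 (B(f, P) = -2 + 11 = 9)
a(s) = -77 + 42*s²
Z(b) = √(-110 + b)
Z(B(-1, 12))/(-41972) + 26212/a(-163) = √(-110 + 9)/(-41972) + 26212/(-77 + 42*(-163)²) = √(-101)*(-1/41972) + 26212/(-77 + 42*26569) = (I*√101)*(-1/41972) + 26212/(-77 + 1115898) = -I*√101/41972 + 26212/1115821 = 26212/1115821 - I*√101/41972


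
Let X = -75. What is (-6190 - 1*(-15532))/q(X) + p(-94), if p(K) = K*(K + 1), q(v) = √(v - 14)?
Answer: 8742 - 9342*I*√89/89 ≈ 8742.0 - 990.25*I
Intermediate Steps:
q(v) = √(-14 + v)
p(K) = K*(1 + K)
(-6190 - 1*(-15532))/q(X) + p(-94) = (-6190 - 1*(-15532))/(√(-14 - 75)) - 94*(1 - 94) = (-6190 + 15532)/(√(-89)) - 94*(-93) = 9342/((I*√89)) + 8742 = 9342*(-I*√89/89) + 8742 = -9342*I*√89/89 + 8742 = 8742 - 9342*I*√89/89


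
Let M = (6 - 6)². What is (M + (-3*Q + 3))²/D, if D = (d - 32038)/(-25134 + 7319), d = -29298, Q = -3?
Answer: 320670/7667 ≈ 41.825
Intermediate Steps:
M = 0 (M = 0² = 0)
D = 61336/17815 (D = (-29298 - 32038)/(-25134 + 7319) = -61336/(-17815) = -61336*(-1/17815) = 61336/17815 ≈ 3.4429)
(M + (-3*Q + 3))²/D = (0 + (-3*(-3) + 3))²/(61336/17815) = (0 + (9 + 3))²*(17815/61336) = (0 + 12)²*(17815/61336) = 12²*(17815/61336) = 144*(17815/61336) = 320670/7667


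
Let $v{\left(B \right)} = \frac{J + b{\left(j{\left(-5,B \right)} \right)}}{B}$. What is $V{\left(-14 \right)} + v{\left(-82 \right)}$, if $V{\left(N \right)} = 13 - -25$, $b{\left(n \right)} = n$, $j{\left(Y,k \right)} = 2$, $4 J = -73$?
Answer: $\frac{12529}{328} \approx 38.198$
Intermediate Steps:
$J = - \frac{73}{4}$ ($J = \frac{1}{4} \left(-73\right) = - \frac{73}{4} \approx -18.25$)
$V{\left(N \right)} = 38$ ($V{\left(N \right)} = 13 + 25 = 38$)
$v{\left(B \right)} = - \frac{65}{4 B}$ ($v{\left(B \right)} = \frac{- \frac{73}{4} + 2}{B} = - \frac{65}{4 B}$)
$V{\left(-14 \right)} + v{\left(-82 \right)} = 38 - \frac{65}{4 \left(-82\right)} = 38 - - \frac{65}{328} = 38 + \frac{65}{328} = \frac{12529}{328}$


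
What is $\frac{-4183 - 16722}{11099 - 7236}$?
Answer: $- \frac{20905}{3863} \approx -5.4116$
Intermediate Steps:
$\frac{-4183 - 16722}{11099 - 7236} = - \frac{20905}{3863}$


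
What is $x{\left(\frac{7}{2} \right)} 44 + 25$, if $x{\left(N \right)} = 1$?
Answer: $69$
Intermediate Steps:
$x{\left(\frac{7}{2} \right)} 44 + 25 = 1 \cdot 44 + 25 = 44 + 25 = 69$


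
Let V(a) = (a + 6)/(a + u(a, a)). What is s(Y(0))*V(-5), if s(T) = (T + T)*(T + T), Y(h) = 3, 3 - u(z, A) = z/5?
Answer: -36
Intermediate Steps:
u(z, A) = 3 - z/5
V(a) = (6 + a)/(3 + 4*a/5) (V(a) = (a + 6)/(a + (3 - a/5)) = (6 + a)/(3 + 4*a/5))
s(T) = 4*T² (s(T) = (2*T)*(2*T) = 4*T²)
s(Y(0))*V(-5) = (4*3²)*(5*(6 - 5)/(15 + 4*(-5))) = (4*9)*(5*1/(15 - 20)) = 36*(5*1/(-5)) = 36*(5*(-⅕)*1) = 36*(-1) = -36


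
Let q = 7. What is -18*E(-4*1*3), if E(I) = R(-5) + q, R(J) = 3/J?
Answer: -576/5 ≈ -115.20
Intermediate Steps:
E(I) = 32/5 (E(I) = 3/(-5) + 7 = 3*(-⅕) + 7 = -⅗ + 7 = 32/5)
-18*E(-4*1*3) = -18*32/5 = -576/5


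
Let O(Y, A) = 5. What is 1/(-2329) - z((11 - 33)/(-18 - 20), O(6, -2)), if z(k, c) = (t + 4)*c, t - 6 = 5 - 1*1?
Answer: -163031/2329 ≈ -70.000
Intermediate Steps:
t = 10 (t = 6 + (5 - 1*1) = 6 + (5 - 1) = 6 + 4 = 10)
z(k, c) = 14*c (z(k, c) = (10 + 4)*c = 14*c)
1/(-2329) - z((11 - 33)/(-18 - 20), O(6, -2)) = 1/(-2329) - 14*5 = -1/2329 - 1*70 = -1/2329 - 70 = -163031/2329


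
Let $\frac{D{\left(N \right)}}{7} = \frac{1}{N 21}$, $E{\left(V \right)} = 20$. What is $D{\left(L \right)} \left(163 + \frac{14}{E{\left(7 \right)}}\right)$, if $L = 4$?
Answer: $\frac{1637}{120} \approx 13.642$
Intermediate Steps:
$D{\left(N \right)} = \frac{1}{3 N}$ ($D{\left(N \right)} = 7 \frac{1}{N 21} = 7 \frac{1}{N} \frac{1}{21} = 7 \frac{1}{21 N} = \frac{1}{3 N}$)
$D{\left(L \right)} \left(163 + \frac{14}{E{\left(7 \right)}}\right) = \frac{1}{3 \cdot 4} \left(163 + \frac{14}{20}\right) = \frac{1}{3} \cdot \frac{1}{4} \left(163 + 14 \cdot \frac{1}{20}\right) = \frac{163 + \frac{7}{10}}{12} = \frac{1}{12} \cdot \frac{1637}{10} = \frac{1637}{120}$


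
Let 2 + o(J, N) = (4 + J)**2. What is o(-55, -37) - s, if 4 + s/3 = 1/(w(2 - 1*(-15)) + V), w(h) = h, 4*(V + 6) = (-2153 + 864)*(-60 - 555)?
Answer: 2069945957/792779 ≈ 2611.0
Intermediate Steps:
V = 792711/4 (V = -6 + ((-2153 + 864)*(-60 - 555))/4 = -6 + (-1289*(-615))/4 = -6 + (1/4)*792735 = -6 + 792735/4 = 792711/4 ≈ 1.9818e+5)
o(J, N) = -2 + (4 + J)**2
s = -9513336/792779 (s = -12 + 3/((2 - 1*(-15)) + 792711/4) = -12 + 3/((2 + 15) + 792711/4) = -12 + 3/(17 + 792711/4) = -12 + 3/(792779/4) = -12 + 3*(4/792779) = -12 + 12/792779 = -9513336/792779 ≈ -12.000)
o(-55, -37) - s = (-2 + (4 - 55)**2) - 1*(-9513336/792779) = (-2 + (-51)**2) + 9513336/792779 = (-2 + 2601) + 9513336/792779 = 2599 + 9513336/792779 = 2069945957/792779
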